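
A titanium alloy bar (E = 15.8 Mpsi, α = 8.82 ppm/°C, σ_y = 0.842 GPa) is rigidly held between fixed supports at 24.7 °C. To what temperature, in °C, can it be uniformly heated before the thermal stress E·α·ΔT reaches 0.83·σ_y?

752 °C

E = 15.8 Mpsi = 108.9 GPa.
σ_y = 0.842 GPa = 842.0 MPa.
E·α·ΔT = 698.9 MPa ⇒ ΔT = 698.9 / (108.9×10³ × 8.82×10⁻⁶) = 727.4 K.
T = 24.7 + 727.4 = 752.1 °C.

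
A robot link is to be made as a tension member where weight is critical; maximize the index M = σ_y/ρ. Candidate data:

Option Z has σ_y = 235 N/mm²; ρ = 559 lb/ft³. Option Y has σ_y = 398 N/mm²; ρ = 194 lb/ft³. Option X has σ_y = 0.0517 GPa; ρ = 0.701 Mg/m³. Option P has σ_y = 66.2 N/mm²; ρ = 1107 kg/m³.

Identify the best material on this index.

option Y

In SI units:
  option Z: σ_y = 235.0 MPa, ρ = 8954 kg/m³
  option Y: σ_y = 398.0 MPa, ρ = 3108 kg/m³
  option X: σ_y = 51.70 MPa, ρ = 701.0 kg/m³
  option P: σ_y = 66.20 MPa, ρ = 1107 kg/m³
  option Y: M = 128 kN·m/kg
  option X: M = 73.8 kN·m/kg
  option P: M = 59.8 kN·m/kg
  option Z: M = 26.2 kN·m/kg
The maximum is for option Y.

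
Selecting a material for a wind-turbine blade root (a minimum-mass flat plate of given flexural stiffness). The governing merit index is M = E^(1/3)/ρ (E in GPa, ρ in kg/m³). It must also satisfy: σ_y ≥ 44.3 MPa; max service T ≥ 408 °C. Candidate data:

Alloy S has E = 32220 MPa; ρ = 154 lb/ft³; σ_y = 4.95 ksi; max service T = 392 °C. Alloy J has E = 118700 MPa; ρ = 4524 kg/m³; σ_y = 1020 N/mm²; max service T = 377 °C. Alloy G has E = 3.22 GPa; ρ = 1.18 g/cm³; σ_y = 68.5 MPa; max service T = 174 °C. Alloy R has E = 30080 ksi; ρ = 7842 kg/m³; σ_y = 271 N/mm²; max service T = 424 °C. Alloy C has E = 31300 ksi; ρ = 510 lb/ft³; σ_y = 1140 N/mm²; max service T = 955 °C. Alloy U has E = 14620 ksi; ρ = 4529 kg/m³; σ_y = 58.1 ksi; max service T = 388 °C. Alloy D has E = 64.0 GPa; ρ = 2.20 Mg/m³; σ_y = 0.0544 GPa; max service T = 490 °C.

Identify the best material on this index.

alloy D

Screen on constraints: σ_y ≥ 44.3 MPa; max service T ≥ 408 °C. Survivors: alloy R, alloy C, alloy D.
After converting to SI:
  alloy R: E = 207.4 GPa, ρ = 7842 kg/m³
  alloy C: E = 215.8 GPa, ρ = 8169 kg/m³
  alloy D: E = 64.00 GPa, ρ = 2200 kg/m³
  alloy D: M = 1.82×10⁻³
  alloy R: M = 0.755×10⁻³
  alloy C: M = 0.734×10⁻³
Alloy D has the largest M.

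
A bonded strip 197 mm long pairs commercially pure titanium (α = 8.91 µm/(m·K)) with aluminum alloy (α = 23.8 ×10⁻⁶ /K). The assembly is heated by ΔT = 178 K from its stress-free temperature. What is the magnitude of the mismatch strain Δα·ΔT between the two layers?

Δα = |8.91 − 23.8|×10⁻⁶/K = 14.9×10⁻⁶/K.
Mismatch strain = Δα·ΔT = 14.9×10⁻⁶ × 178.0 = 2.65×10⁻³.

2.65×10⁻³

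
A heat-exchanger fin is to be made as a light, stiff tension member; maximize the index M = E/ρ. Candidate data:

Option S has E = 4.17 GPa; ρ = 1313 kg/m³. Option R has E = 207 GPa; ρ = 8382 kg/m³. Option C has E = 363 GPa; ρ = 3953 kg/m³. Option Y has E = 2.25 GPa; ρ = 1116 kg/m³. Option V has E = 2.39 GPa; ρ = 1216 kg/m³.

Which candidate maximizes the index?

Evaluate M for each candidate:
  option C: M = 91.8 MN·m/kg
  option R: M = 24.7 MN·m/kg
  option S: M = 3.18 MN·m/kg
  option Y: M = 2.02 MN·m/kg
  option V: M = 1.97 MN·m/kg
Highest index: option C.

option C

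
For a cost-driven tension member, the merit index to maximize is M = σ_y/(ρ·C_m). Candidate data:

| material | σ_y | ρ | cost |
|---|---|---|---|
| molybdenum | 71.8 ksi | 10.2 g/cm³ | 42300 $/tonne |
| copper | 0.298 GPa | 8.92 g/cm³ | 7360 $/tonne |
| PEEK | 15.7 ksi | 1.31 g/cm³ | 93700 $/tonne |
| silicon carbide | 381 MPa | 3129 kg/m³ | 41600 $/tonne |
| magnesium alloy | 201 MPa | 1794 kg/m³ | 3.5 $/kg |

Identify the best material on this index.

Putting every candidate on a common basis:
  molybdenum: σ_y = 495.0 MPa, ρ = 10200 kg/m³, cost = 42.30 $/kg
  copper: σ_y = 298.0 MPa, ρ = 8920 kg/m³, cost = 7.360 $/kg
  PEEK: σ_y = 108.2 MPa, ρ = 1310 kg/m³, cost = 93.70 $/kg
  silicon carbide: σ_y = 381.0 MPa, ρ = 3129 kg/m³, cost = 41.60 $/kg
  magnesium alloy: σ_y = 201.0 MPa, ρ = 1794 kg/m³, cost = 3.500 $/kg
  magnesium alloy: M = 32.0 kN·m per $
  copper: M = 4.54 kN·m per $
  silicon carbide: M = 2.93 kN·m per $
  molybdenum: M = 1.15 kN·m per $
  PEEK: M = 0.882 kN·m per $
Magnesium alloy ranks first.

magnesium alloy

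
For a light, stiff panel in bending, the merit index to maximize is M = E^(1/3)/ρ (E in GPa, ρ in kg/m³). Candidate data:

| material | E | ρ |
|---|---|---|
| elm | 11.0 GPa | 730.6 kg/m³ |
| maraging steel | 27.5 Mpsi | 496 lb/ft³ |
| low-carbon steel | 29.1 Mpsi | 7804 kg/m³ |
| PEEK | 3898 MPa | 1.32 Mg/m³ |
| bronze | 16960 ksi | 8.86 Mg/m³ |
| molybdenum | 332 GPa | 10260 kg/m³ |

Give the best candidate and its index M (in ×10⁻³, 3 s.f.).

elm, M = 3.04×10⁻³

Convert each candidate to consistent units, then evaluate M:
  elm: E = 11.00 GPa, ρ = 730.6 kg/m³
  maraging steel: E = 189.6 GPa, ρ = 7945 kg/m³
  low-carbon steel: E = 200.6 GPa, ρ = 7804 kg/m³
  PEEK: E = 3.898 GPa, ρ = 1320 kg/m³
  bronze: E = 116.9 GPa, ρ = 8860 kg/m³
  molybdenum: E = 332.0 GPa, ρ = 10260 kg/m³
  elm: M = 3.04×10⁻³
  PEEK: M = 1.19×10⁻³
  low-carbon steel: M = 0.750×10⁻³
  maraging steel: M = 0.723×10⁻³
  molybdenum: M = 0.675×10⁻³
  bronze: M = 0.552×10⁻³
Elm has the largest M.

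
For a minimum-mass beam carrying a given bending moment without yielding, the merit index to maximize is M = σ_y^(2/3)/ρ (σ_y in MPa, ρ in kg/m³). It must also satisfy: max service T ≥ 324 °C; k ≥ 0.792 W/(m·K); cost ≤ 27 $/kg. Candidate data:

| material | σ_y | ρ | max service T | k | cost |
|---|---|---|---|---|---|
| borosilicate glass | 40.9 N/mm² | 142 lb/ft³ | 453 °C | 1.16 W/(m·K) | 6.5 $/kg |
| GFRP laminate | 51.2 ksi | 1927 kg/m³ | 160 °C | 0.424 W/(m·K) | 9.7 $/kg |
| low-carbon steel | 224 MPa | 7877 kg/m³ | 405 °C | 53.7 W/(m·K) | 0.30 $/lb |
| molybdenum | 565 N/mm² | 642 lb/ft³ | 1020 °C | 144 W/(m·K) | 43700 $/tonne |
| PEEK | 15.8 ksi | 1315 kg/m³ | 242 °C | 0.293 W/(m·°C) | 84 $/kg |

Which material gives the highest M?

borosilicate glass

Screen on constraints: max service T ≥ 324 °C; k ≥ 0.792 W/(m·K); cost ≤ 27 $/kg. Survivors: borosilicate glass, low-carbon steel.
Convert each candidate to consistent units, then evaluate M:
  borosilicate glass: σ_y = 40.90 MPa, ρ = 2275 kg/m³
  low-carbon steel: σ_y = 224.0 MPa, ρ = 7877 kg/m³
  borosilicate glass: M = 5.22×10⁻³
  low-carbon steel: M = 4.68×10⁻³
Borosilicate glass ranks first.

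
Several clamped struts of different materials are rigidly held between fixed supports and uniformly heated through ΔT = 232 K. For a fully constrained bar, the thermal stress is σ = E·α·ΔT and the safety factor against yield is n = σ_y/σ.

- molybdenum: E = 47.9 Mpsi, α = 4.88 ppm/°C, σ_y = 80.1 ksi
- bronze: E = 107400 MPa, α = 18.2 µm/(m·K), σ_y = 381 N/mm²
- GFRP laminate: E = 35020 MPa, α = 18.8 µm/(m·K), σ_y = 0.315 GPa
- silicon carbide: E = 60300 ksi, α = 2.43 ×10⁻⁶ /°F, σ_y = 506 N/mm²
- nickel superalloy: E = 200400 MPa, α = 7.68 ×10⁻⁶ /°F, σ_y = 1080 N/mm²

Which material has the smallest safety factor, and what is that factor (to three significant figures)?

bronze, n = 0.840

Converting E to GPa, α to ×10⁻⁶/K, σ_y to MPa, then σ and n for each:
  molybdenum: E = 330.3, α = 4.88, σ_y = 552.3 → σ = 374 MPa, n = 1.48
  bronze: E = 107.4, α = 18.2, σ_y = 381.0 → σ = 453 MPa, n = 0.840
  GFRP laminate: E = 35.02, α = 18.8, σ_y = 315.0 → σ = 153 MPa, n = 2.06
  silicon carbide: E = 415.8, α = 4.37, σ_y = 506.0 → σ = 422 MPa, n = 1.20
  nickel superalloy: E = 200.4, α = 13.8, σ_y = 1080 → σ = 643 MPa, n = 1.68
Bronze has the lowest safety factor, n = 0.840.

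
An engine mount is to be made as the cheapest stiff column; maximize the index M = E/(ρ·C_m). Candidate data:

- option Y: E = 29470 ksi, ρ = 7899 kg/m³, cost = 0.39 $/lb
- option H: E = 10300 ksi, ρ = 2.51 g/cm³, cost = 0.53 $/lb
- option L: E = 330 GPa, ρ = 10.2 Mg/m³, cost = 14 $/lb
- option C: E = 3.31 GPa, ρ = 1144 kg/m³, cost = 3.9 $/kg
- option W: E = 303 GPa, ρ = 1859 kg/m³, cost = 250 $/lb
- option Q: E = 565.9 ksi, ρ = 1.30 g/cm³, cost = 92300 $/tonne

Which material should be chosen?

Normalizing units and computing the index:
  option Y: E = 203.2 GPa, ρ = 7899 kg/m³, cost = 0.8598 $/kg
  option H: E = 71.02 GPa, ρ = 2510 kg/m³, cost = 1.168 $/kg
  option L: E = 330.0 GPa, ρ = 10200 kg/m³, cost = 30.86 $/kg
  option C: E = 3.310 GPa, ρ = 1144 kg/m³, cost = 3.900 $/kg
  option W: E = 303.0 GPa, ρ = 1859 kg/m³, cost = 551.1 $/kg
  option Q: E = 3.902 GPa, ρ = 1300 kg/m³, cost = 92.30 $/kg
  option Y: M = 29.9 MN·m per $
  option H: M = 24.2 MN·m per $
  option L: M = 1.05 MN·m per $
  option C: M = 0.742 MN·m per $
  option W: M = 0.296 MN·m per $
  option Q: M = 0.0325 MN·m per $
Highest index: option Y.

option Y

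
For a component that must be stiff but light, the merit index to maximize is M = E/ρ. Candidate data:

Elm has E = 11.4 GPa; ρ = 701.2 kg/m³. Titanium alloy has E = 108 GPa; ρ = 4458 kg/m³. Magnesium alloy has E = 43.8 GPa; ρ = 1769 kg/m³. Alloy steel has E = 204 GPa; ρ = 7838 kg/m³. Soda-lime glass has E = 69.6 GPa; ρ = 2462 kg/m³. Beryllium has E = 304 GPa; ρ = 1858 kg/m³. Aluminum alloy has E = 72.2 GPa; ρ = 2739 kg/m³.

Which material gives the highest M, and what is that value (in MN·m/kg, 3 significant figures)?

beryllium, M = 164 MN·m/kg

Evaluate M for each candidate:
  beryllium: M = 164 MN·m/kg
  soda-lime glass: M = 28.3 MN·m/kg
  aluminum alloy: M = 26.4 MN·m/kg
  alloy steel: M = 26.0 MN·m/kg
  magnesium alloy: M = 24.8 MN·m/kg
  titanium alloy: M = 24.2 MN·m/kg
  elm: M = 16.3 MN·m/kg
Highest index: beryllium.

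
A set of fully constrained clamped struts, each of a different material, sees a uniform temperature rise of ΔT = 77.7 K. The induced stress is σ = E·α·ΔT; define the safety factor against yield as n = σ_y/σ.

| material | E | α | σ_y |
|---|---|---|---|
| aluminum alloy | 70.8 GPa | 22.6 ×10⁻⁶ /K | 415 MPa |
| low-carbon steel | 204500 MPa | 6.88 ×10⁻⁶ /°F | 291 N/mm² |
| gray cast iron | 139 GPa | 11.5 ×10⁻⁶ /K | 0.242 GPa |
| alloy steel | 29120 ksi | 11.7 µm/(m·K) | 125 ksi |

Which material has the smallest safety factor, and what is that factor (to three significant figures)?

low-carbon steel, n = 1.48

Per material, after unit conversion:
  aluminum alloy: E = 70.80, α = 22.6, σ_y = 415.0 → σ = 124 MPa, n = 3.34
  low-carbon steel: E = 204.5, α = 12.4, σ_y = 291.0 → σ = 197 MPa, n = 1.48
  gray cast iron: E = 139.0, α = 11.5, σ_y = 242.0 → σ = 124 MPa, n = 1.95
  alloy steel: E = 200.8, α = 11.7, σ_y = 861.8 → σ = 183 MPa, n = 4.72
The minimum is low-carbon steel at n = 1.48.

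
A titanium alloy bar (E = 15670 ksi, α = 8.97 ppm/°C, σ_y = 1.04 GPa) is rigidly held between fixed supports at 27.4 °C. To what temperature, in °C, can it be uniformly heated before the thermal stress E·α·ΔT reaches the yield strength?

E = 15670 ksi = 108.0 GPa.
σ_y = 1.04 GPa = 1040 MPa.
E·α·ΔT = 1040 MPa ⇒ ΔT = 1040 / (108.0×10³ × 8.97×10⁻⁶) = 1073 K.
T = 27.4 + 1073 = 1101 °C.

1100 °C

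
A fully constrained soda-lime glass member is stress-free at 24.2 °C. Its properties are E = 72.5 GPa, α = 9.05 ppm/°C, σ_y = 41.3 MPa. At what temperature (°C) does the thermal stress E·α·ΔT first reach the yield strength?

E·α·ΔT = 41.30 MPa ⇒ ΔT = 41.30 / (72.50×10³ × 9.05×10⁻⁶) = 62.95 K.
T = 24.2 + 62.95 = 87.15 °C.

87.1 °C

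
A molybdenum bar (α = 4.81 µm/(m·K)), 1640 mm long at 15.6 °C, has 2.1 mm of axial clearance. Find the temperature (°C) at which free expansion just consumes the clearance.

282 °C

α·L₀·ΔT = 2.1 mm ⇒ ΔT = 2.1 / (4.81×10⁻⁶ × 1640.0) = 266.2 K.
T = 15.6 + 266.2 = 281.8 °C.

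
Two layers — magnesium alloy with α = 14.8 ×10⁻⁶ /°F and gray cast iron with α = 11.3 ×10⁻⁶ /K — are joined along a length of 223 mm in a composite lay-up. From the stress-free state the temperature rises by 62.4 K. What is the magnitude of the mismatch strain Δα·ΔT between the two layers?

9.57×10⁻⁴

magnesium alloy: α = 14.8×10⁻⁶/°F × 9/5 = 26.6×10⁻⁶/K.
Δα = |26.6 − 11.3|×10⁻⁶/K = 15.3×10⁻⁶/K.
Mismatch strain = Δα·ΔT = 15.3×10⁻⁶ × 62.4 = 9.57×10⁻⁴.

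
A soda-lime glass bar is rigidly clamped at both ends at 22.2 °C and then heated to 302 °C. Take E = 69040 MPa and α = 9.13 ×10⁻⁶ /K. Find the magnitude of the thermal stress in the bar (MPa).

E = 69040 MPa = 69.04 GPa.
ΔT = 279.8 K. Constrained thermal stress σ = E·α·ΔT = 69.04×10³ MPa × 9.13×10⁻⁶ × 279.8 = 176 MPa (compressive).

176 MPa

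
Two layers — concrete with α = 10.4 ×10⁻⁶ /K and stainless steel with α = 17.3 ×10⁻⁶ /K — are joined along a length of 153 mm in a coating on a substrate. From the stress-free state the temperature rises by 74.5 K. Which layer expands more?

stainless steel

α(concrete) = 10.4×10⁻⁶/K vs α(stainless steel) = 17.3×10⁻⁶/K.
Higher α expands more for the same ΔT: stainless steel.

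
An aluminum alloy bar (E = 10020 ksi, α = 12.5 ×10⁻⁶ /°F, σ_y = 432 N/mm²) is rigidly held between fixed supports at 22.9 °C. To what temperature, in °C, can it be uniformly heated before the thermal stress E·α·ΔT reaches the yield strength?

301 °C

E = 10020 ksi = 69.09 GPa.
α = 12.5×10⁻⁶/°F × 9/5 = 22.5×10⁻⁶/K.
σ_y = 432 N/mm² = 432.0 MPa.
E·α·ΔT = 432.0 MPa ⇒ ΔT = 432.0 / (69.09×10³ × 22.5×10⁻⁶) = 277.9 K.
T = 22.9 + 277.9 = 300.8 °C.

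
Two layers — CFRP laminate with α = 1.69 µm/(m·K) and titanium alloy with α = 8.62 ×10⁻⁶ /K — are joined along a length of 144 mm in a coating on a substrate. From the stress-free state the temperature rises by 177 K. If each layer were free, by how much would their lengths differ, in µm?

177 µm

Δα = |1.69 − 8.62|×10⁻⁶/K = 6.93×10⁻⁶/K.
ΔL_mismatch = Δα·L·ΔT = 6.93×10⁻⁶ × 144.0 mm × 177.0 K = 177 µm.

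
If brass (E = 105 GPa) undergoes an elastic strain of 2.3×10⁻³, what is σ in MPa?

σ = E·ε = 105000 MPa × 2.3×10⁻³ = 242 MPa.

242 MPa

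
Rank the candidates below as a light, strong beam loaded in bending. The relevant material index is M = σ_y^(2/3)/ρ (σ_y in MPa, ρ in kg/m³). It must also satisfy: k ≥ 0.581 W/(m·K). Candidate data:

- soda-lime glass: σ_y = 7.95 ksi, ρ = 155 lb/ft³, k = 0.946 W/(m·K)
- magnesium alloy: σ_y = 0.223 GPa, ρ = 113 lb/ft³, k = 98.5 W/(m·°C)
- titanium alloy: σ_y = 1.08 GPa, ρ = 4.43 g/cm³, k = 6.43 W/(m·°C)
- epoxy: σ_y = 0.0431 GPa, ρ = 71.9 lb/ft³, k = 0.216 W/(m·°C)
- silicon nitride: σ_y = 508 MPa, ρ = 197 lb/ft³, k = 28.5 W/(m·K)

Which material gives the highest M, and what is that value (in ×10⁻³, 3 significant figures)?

Screen on constraints: k ≥ 0.581 W/(m·K). Survivors: soda-lime glass, magnesium alloy, titanium alloy, silicon nitride.
Convert each candidate to consistent units, then evaluate M:
  soda-lime glass: σ_y = 54.81 MPa, ρ = 2483 kg/m³
  magnesium alloy: σ_y = 223.0 MPa, ρ = 1810 kg/m³
  titanium alloy: σ_y = 1080 MPa, ρ = 4430 kg/m³
  silicon nitride: σ_y = 508.0 MPa, ρ = 3156 kg/m³
  titanium alloy: M = 23.8×10⁻³
  magnesium alloy: M = 20.3×10⁻³
  silicon nitride: M = 20.2×10⁻³
  soda-lime glass: M = 5.81×10⁻³
The maximum is for titanium alloy.

titanium alloy, M = 23.8×10⁻³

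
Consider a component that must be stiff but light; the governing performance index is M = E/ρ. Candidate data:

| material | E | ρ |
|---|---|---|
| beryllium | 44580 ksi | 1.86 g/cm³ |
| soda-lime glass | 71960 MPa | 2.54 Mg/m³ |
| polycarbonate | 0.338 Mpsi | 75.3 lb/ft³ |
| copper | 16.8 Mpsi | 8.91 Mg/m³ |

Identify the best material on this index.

Convert each candidate to consistent units, then evaluate M:
  beryllium: E = 307.4 GPa, ρ = 1860 kg/m³
  soda-lime glass: E = 71.96 GPa, ρ = 2540 kg/m³
  polycarbonate: E = 2.330 GPa, ρ = 1206 kg/m³
  copper: E = 115.8 GPa, ρ = 8910 kg/m³
  beryllium: M = 165 MN·m/kg
  soda-lime glass: M = 28.3 MN·m/kg
  copper: M = 13.0 MN·m/kg
  polycarbonate: M = 1.93 MN·m/kg
Highest index: beryllium.

beryllium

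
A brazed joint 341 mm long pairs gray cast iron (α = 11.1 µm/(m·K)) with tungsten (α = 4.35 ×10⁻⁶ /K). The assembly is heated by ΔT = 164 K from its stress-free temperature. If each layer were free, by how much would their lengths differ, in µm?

377 µm

Δα = |11.1 − 4.35|×10⁻⁶/K = 6.75×10⁻⁶/K.
ΔL_mismatch = Δα·L·ΔT = 6.75×10⁻⁶ × 341.0 mm × 164.0 K = 377 µm.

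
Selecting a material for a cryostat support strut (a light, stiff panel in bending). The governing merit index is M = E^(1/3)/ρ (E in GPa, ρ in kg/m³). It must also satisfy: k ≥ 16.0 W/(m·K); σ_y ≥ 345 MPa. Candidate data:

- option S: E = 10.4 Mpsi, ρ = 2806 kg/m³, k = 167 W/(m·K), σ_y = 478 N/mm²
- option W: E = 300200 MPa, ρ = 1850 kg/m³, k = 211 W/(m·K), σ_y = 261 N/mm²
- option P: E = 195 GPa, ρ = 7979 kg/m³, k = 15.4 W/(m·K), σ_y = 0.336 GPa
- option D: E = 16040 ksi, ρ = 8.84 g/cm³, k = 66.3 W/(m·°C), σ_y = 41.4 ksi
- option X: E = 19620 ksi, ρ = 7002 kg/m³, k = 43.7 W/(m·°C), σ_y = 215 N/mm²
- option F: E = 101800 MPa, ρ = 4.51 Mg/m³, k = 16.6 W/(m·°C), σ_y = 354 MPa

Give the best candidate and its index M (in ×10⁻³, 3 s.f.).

option S, M = 1.48×10⁻³

Screen on constraints: k ≥ 16.0 W/(m·K); σ_y ≥ 345 MPa. Survivors: option S, option F.
Putting every candidate on a common basis:
  option S: E = 71.71 GPa, ρ = 2806 kg/m³
  option F: E = 101.8 GPa, ρ = 4510 kg/m³
  option S: M = 1.48×10⁻³
  option F: M = 1.04×10⁻³
Option S has the largest M.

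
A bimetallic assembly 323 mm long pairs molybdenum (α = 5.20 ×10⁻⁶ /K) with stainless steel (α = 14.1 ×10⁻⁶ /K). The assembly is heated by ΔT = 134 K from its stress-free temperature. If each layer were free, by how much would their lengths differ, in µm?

Δα = |5.20 − 14.1|×10⁻⁶/K = 8.90×10⁻⁶/K.
ΔL_mismatch = Δα·L·ΔT = 8.90×10⁻⁶ × 323.0 mm × 134.0 K = 385 µm.

385 µm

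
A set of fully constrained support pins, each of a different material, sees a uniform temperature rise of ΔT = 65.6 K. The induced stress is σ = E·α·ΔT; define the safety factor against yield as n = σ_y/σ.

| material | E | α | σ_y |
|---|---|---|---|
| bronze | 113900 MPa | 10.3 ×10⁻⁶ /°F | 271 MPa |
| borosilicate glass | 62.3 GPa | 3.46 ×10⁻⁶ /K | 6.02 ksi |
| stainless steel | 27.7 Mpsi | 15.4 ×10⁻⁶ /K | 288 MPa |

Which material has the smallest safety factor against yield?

In consistent units (E in GPa, α in ×10⁻⁶/K, σ_y in MPa):
  bronze: E = 113.9, α = 18.5, σ_y = 271.0 → σ = 139 MPa, n = 1.96
  borosilicate glass: E = 62.30, α = 3.46, σ_y = 41.51 → σ = 14.1 MPa, n = 2.94
  stainless steel: E = 191.0, α = 15.4, σ_y = 288.0 → σ = 193 MPa, n = 1.49
Stainless steel has the lowest safety factor, n = 1.49.

stainless steel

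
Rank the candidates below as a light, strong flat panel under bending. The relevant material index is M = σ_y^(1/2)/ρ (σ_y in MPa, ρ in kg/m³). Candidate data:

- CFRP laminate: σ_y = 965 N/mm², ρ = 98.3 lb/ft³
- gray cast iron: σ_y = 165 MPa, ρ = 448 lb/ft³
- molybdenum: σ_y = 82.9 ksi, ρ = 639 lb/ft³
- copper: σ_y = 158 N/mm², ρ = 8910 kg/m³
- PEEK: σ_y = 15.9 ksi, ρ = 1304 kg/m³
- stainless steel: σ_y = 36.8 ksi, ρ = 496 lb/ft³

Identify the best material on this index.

After converting to SI:
  CFRP laminate: σ_y = 965.0 MPa, ρ = 1575 kg/m³
  gray cast iron: σ_y = 165.0 MPa, ρ = 7176 kg/m³
  molybdenum: σ_y = 571.6 MPa, ρ = 10240 kg/m³
  copper: σ_y = 158.0 MPa, ρ = 8910 kg/m³
  PEEK: σ_y = 109.6 MPa, ρ = 1304 kg/m³
  stainless steel: σ_y = 253.7 MPa, ρ = 7945 kg/m³
  CFRP laminate: M = 19.7×10⁻³
  PEEK: M = 8.03×10⁻³
  molybdenum: M = 2.34×10⁻³
  stainless steel: M = 2.00×10⁻³
  gray cast iron: M = 1.79×10⁻³
  copper: M = 1.41×10⁻³
CFRP laminate has the largest M.

CFRP laminate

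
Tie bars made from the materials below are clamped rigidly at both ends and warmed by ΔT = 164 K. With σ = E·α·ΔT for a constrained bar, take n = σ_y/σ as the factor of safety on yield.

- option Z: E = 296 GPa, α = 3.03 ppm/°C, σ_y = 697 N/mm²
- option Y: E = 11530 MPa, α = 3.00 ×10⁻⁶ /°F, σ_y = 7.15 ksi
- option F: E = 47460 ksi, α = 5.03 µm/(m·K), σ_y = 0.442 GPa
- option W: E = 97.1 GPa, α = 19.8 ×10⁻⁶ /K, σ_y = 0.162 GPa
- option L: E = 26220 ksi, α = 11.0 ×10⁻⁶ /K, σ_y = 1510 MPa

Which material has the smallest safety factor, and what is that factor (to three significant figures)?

option W, n = 0.514

Per material, after unit conversion:
  option Z: E = 296.0, α = 3.03, σ_y = 697.0 → σ = 147 MPa, n = 4.74
  option Y: E = 11.53, α = 5.40, σ_y = 49.30 → σ = 10.2 MPa, n = 4.83
  option F: E = 327.2, α = 5.03, σ_y = 442.0 → σ = 270 MPa, n = 1.64
  option W: E = 97.10, α = 19.8, σ_y = 162.0 → σ = 315 MPa, n = 0.514
  option L: E = 180.8, α = 11.0, σ_y = 1510 → σ = 326 MPa, n = 4.63
The minimum is option W at n = 0.514.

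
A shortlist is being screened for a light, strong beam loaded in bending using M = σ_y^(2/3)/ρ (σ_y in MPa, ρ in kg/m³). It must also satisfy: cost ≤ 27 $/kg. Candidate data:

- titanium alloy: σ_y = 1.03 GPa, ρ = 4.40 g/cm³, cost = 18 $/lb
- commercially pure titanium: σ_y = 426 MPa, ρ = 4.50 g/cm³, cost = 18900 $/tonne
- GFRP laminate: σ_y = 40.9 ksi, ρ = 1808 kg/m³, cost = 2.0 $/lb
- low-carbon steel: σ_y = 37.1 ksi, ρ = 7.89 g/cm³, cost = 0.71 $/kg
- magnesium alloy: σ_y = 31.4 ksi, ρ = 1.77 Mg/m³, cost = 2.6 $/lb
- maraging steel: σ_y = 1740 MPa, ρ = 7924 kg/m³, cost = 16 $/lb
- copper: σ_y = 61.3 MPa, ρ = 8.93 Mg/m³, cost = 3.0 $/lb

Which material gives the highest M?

GFRP laminate

Screen on constraints: cost ≤ 27 $/kg. Survivors: commercially pure titanium, GFRP laminate, low-carbon steel, magnesium alloy, copper.
Normalizing units and computing the index:
  commercially pure titanium: σ_y = 426.0 MPa, ρ = 4500 kg/m³
  GFRP laminate: σ_y = 282.0 MPa, ρ = 1808 kg/m³
  low-carbon steel: σ_y = 255.8 MPa, ρ = 7890 kg/m³
  magnesium alloy: σ_y = 216.5 MPa, ρ = 1770 kg/m³
  copper: σ_y = 61.30 MPa, ρ = 8930 kg/m³
  GFRP laminate: M = 23.8×10⁻³
  magnesium alloy: M = 20.4×10⁻³
  commercially pure titanium: M = 12.6×10⁻³
  low-carbon steel: M = 5.11×10⁻³
  copper: M = 1.74×10⁻³
GFRP laminate has the largest M.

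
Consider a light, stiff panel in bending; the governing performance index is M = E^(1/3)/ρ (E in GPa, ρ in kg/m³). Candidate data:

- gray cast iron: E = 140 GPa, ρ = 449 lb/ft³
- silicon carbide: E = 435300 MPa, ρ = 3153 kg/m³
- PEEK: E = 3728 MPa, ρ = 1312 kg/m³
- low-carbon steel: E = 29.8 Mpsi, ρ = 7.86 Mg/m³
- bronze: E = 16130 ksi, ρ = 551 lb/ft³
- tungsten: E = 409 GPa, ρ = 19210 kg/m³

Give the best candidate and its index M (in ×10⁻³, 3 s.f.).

silicon carbide, M = 2.40×10⁻³

Convert each candidate to consistent units, then evaluate M:
  gray cast iron: E = 140.0 GPa, ρ = 7192 kg/m³
  silicon carbide: E = 435.3 GPa, ρ = 3153 kg/m³
  PEEK: E = 3.728 GPa, ρ = 1312 kg/m³
  low-carbon steel: E = 205.5 GPa, ρ = 7860 kg/m³
  bronze: E = 111.2 GPa, ρ = 8826 kg/m³
  tungsten: E = 409.0 GPa, ρ = 19210 kg/m³
  silicon carbide: M = 2.40×10⁻³
  PEEK: M = 1.18×10⁻³
  low-carbon steel: M = 0.751×10⁻³
  gray cast iron: M = 0.722×10⁻³
  bronze: M = 0.545×10⁻³
  tungsten: M = 0.386×10⁻³
Silicon carbide ranks first.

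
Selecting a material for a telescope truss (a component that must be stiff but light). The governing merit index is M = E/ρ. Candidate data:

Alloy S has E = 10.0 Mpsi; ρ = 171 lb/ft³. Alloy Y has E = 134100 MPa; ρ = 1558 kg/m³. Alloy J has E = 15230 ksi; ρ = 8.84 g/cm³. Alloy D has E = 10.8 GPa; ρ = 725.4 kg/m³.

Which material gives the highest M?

Convert each candidate to consistent units, then evaluate M:
  alloy S: E = 68.95 GPa, ρ = 2739 kg/m³
  alloy Y: E = 134.1 GPa, ρ = 1558 kg/m³
  alloy J: E = 105.0 GPa, ρ = 8840 kg/m³
  alloy D: E = 10.80 GPa, ρ = 725.4 kg/m³
  alloy Y: M = 86.1 MN·m/kg
  alloy S: M = 25.2 MN·m/kg
  alloy D: M = 14.9 MN·m/kg
  alloy J: M = 11.9 MN·m/kg
Highest index: alloy Y.

alloy Y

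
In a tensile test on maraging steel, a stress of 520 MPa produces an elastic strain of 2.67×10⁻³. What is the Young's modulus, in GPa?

E = σ/ε = 520 MPa / 2.67×10⁻³ = 194800 MPa = 195 GPa.

195 GPa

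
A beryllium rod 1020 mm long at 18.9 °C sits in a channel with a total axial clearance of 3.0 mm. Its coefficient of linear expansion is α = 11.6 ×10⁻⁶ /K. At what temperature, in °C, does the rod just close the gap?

272 °C

α·L₀·ΔT = 3.0 mm ⇒ ΔT = 3.0 / (11.6×10⁻⁶ × 1020.0) = 253.5 K.
T = 18.9 + 253.5 = 272.4 °C.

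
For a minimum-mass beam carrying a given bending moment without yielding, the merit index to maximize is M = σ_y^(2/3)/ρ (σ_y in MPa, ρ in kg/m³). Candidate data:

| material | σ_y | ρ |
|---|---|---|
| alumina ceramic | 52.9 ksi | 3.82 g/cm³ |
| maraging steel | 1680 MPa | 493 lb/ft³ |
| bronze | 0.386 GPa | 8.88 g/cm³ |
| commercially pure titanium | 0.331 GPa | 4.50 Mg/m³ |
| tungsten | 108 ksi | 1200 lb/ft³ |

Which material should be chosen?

After converting to SI:
  alumina ceramic: σ_y = 364.7 MPa, ρ = 3820 kg/m³
  maraging steel: σ_y = 1680 MPa, ρ = 7897 kg/m³
  bronze: σ_y = 386.0 MPa, ρ = 8880 kg/m³
  commercially pure titanium: σ_y = 331.0 MPa, ρ = 4500 kg/m³
  tungsten: σ_y = 744.6 MPa, ρ = 19220 kg/m³
  maraging steel: M = 17.9×10⁻³
  alumina ceramic: M = 13.4×10⁻³
  commercially pure titanium: M = 10.6×10⁻³
  bronze: M = 5.97×10⁻³
  tungsten: M = 4.27×10⁻³
The maximum is for maraging steel.

maraging steel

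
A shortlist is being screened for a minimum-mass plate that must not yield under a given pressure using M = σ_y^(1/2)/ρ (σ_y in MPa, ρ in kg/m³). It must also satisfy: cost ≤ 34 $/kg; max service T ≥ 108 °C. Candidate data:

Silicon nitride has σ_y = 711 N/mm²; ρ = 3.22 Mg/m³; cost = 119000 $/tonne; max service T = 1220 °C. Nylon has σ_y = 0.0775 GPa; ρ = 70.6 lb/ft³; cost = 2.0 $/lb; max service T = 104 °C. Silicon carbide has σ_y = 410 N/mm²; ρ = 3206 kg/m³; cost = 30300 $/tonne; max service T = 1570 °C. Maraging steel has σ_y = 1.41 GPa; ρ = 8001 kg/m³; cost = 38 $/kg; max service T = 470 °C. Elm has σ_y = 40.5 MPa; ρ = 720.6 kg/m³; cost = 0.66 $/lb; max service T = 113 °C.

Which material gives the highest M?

Screen on constraints: cost ≤ 34 $/kg; max service T ≥ 108 °C. Survivors: silicon carbide, elm.
In SI units:
  silicon carbide: σ_y = 410.0 MPa, ρ = 3206 kg/m³
  elm: σ_y = 40.50 MPa, ρ = 720.6 kg/m³
  elm: M = 8.83×10⁻³
  silicon carbide: M = 6.32×10⁻³
The maximum is for elm.

elm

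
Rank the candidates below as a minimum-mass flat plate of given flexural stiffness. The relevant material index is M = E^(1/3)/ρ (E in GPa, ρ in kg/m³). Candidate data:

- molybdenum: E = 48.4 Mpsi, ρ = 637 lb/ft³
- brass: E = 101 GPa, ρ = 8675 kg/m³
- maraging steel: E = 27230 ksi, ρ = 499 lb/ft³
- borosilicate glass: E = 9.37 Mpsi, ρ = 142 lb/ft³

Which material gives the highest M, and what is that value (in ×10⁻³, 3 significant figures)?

borosilicate glass, M = 1.76×10⁻³

After converting to SI:
  molybdenum: E = 333.7 GPa, ρ = 10200 kg/m³
  brass: E = 101.0 GPa, ρ = 8675 kg/m³
  maraging steel: E = 187.7 GPa, ρ = 7993 kg/m³
  borosilicate glass: E = 64.60 GPa, ρ = 2275 kg/m³
  borosilicate glass: M = 1.76×10⁻³
  maraging steel: M = 0.716×10⁻³
  molybdenum: M = 0.680×10⁻³
  brass: M = 0.537×10⁻³
The maximum is for borosilicate glass.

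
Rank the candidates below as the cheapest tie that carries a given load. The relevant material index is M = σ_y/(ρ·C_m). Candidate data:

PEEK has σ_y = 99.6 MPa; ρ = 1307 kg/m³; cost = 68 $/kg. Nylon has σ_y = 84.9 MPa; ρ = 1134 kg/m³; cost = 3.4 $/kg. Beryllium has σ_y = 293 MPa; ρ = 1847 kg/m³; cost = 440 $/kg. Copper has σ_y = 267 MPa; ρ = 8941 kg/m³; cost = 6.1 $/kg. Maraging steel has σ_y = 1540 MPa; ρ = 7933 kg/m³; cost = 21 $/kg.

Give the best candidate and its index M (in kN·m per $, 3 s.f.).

Evaluate M for each candidate:
  nylon: M = 22.0 kN·m per $
  maraging steel: M = 9.24 kN·m per $
  copper: M = 4.90 kN·m per $
  PEEK: M = 1.12 kN·m per $
  beryllium: M = 0.361 kN·m per $
The maximum is for nylon.

nylon, M = 22.0 kN·m per $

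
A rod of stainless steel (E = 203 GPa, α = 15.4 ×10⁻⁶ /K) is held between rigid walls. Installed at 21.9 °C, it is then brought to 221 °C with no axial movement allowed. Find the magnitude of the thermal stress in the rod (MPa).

622 MPa

ΔT = 199.1 K. Constrained thermal stress σ = E·α·ΔT = 203.0×10³ MPa × 15.4×10⁻⁶ × 199.1 = 622 MPa (compressive).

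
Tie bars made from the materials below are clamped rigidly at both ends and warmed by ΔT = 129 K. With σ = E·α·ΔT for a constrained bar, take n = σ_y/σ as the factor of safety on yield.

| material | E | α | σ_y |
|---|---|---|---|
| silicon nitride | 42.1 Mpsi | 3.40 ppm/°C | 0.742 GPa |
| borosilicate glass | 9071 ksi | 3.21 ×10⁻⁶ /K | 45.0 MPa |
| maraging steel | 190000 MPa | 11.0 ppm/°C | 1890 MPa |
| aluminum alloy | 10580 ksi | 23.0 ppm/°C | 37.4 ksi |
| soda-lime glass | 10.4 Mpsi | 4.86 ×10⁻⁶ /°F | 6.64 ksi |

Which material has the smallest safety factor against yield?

Converting E to GPa, α to ×10⁻⁶/K, σ_y to MPa, then σ and n for each:
  silicon nitride: E = 290.3, α = 3.40, σ_y = 742.0 → σ = 127 MPa, n = 5.83
  borosilicate glass: E = 62.54, α = 3.21, σ_y = 45.00 → σ = 25.9 MPa, n = 1.74
  maraging steel: E = 190.0, α = 11.0, σ_y = 1890 → σ = 270 MPa, n = 7.01
  aluminum alloy: E = 72.95, α = 23.0, σ_y = 257.9 → σ = 216 MPa, n = 1.19
  soda-lime glass: E = 71.71, α = 8.75, σ_y = 45.78 → σ = 80.9 MPa, n = 0.566
The minimum is soda-lime glass at n = 0.566.

soda-lime glass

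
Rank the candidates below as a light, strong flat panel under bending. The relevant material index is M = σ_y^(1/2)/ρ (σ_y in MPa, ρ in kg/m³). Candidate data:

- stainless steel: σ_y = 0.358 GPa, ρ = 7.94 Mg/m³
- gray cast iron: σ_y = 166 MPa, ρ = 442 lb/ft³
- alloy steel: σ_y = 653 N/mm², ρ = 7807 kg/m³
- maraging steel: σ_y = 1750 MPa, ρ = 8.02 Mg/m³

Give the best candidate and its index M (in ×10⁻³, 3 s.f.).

maraging steel, M = 5.22×10⁻³

Convert each candidate to consistent units, then evaluate M:
  stainless steel: σ_y = 358.0 MPa, ρ = 7940 kg/m³
  gray cast iron: σ_y = 166.0 MPa, ρ = 7080 kg/m³
  alloy steel: σ_y = 653.0 MPa, ρ = 7807 kg/m³
  maraging steel: σ_y = 1750 MPa, ρ = 8020 kg/m³
  maraging steel: M = 5.22×10⁻³
  alloy steel: M = 3.27×10⁻³
  stainless steel: M = 2.38×10⁻³
  gray cast iron: M = 1.82×10⁻³
Highest index: maraging steel.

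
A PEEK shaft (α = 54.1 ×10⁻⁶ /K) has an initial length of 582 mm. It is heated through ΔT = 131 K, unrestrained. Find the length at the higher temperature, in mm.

ΔL = α·L₀·ΔT = 54.1×10⁻⁶ × 582 mm × 131.0 K = 4.12 mm.
L = L₀ + ΔL = 582 + 4.12 = 586.12 mm.

586.12 mm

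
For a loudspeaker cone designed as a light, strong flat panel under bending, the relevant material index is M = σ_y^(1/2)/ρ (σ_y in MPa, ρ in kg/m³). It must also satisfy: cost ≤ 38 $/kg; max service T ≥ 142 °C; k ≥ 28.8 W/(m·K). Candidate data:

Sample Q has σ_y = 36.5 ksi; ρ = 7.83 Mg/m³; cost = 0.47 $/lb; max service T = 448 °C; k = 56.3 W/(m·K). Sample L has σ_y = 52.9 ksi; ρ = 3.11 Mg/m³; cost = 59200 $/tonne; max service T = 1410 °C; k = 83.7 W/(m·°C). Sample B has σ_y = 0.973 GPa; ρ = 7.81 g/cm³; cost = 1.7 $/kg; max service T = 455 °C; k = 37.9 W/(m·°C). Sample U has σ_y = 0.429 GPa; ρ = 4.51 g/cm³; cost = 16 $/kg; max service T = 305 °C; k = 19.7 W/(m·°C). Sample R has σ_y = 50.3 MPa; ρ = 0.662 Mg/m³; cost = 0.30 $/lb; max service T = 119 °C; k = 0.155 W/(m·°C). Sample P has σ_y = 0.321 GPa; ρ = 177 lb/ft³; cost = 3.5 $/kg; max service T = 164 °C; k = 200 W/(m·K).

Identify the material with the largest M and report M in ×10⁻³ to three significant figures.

Screen on constraints: cost ≤ 38 $/kg; max service T ≥ 142 °C; k ≥ 28.8 W/(m·K). Survivors: sample Q, sample B, sample P.
In SI units:
  sample Q: σ_y = 251.7 MPa, ρ = 7830 kg/m³
  sample B: σ_y = 973.0 MPa, ρ = 7810 kg/m³
  sample P: σ_y = 321.0 MPa, ρ = 2835 kg/m³
  sample P: M = 6.32×10⁻³
  sample B: M = 3.99×10⁻³
  sample Q: M = 2.03×10⁻³
The maximum is for sample P.

sample P, M = 6.32×10⁻³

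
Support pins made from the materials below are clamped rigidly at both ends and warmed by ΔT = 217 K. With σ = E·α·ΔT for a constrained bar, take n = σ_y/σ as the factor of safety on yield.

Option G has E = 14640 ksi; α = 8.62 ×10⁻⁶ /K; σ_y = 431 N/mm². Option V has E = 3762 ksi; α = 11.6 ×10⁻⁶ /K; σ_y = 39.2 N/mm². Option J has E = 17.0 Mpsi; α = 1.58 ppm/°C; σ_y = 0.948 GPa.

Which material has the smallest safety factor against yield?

option V

With everything in SI (GPa, ×10⁻⁶/K, MPa):
  option G: E = 100.9, α = 8.62, σ_y = 431.0 → σ = 189 MPa, n = 2.28
  option V: E = 25.94, α = 11.6, σ_y = 39.20 → σ = 65.3 MPa, n = 0.600
  option J: E = 117.2, α = 1.58, σ_y = 948.0 → σ = 40.2 MPa, n = 23.6
Smallest n: option V with n = 0.600.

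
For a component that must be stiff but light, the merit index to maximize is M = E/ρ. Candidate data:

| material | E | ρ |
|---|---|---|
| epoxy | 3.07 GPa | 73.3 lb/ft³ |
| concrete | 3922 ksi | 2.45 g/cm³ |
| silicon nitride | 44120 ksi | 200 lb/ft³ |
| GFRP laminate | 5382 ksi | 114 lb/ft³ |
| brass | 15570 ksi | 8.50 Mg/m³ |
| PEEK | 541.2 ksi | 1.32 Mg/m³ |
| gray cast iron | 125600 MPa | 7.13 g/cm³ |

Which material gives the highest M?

silicon nitride

Normalizing units and computing the index:
  epoxy: E = 3.070 GPa, ρ = 1174 kg/m³
  concrete: E = 27.04 GPa, ρ = 2450 kg/m³
  silicon nitride: E = 304.2 GPa, ρ = 3204 kg/m³
  GFRP laminate: E = 37.11 GPa, ρ = 1826 kg/m³
  brass: E = 107.4 GPa, ρ = 8500 kg/m³
  PEEK: E = 3.731 GPa, ρ = 1320 kg/m³
  gray cast iron: E = 125.6 GPa, ρ = 7130 kg/m³
  silicon nitride: M = 95.0 MN·m/kg
  GFRP laminate: M = 20.3 MN·m/kg
  gray cast iron: M = 17.6 MN·m/kg
  brass: M = 12.6 MN·m/kg
  concrete: M = 11.0 MN·m/kg
  PEEK: M = 2.83 MN·m/kg
  epoxy: M = 2.61 MN·m/kg
The maximum is for silicon nitride.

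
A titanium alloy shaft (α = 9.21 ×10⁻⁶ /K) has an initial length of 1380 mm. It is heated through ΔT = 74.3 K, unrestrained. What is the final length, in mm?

ΔL = α·L₀·ΔT = 9.21×10⁻⁶ × 1380 mm × 74.30 K = 0.944 mm.
L = L₀ + ΔL = 1380 + 0.944 = 1380.9 mm.

1380.9 mm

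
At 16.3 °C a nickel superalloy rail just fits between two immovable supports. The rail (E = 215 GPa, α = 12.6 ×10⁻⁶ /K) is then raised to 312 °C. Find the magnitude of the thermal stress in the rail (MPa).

ΔT = 295.7 K. Constrained thermal stress σ = E·α·ΔT = 215.0×10³ MPa × 12.6×10⁻⁶ × 295.7 = 801 MPa (compressive).

801 MPa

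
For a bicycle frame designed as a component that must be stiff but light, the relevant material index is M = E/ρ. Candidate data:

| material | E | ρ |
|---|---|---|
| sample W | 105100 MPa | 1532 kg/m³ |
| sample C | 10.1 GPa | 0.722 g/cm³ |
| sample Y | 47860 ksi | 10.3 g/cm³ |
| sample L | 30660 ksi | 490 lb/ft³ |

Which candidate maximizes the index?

sample W

Convert each candidate to consistent units, then evaluate M:
  sample W: E = 105.1 GPa, ρ = 1532 kg/m³
  sample C: E = 10.10 GPa, ρ = 722.0 kg/m³
  sample Y: E = 330.0 GPa, ρ = 10300 kg/m³
  sample L: E = 211.4 GPa, ρ = 7849 kg/m³
  sample W: M = 68.6 MN·m/kg
  sample Y: M = 32.0 MN·m/kg
  sample L: M = 26.9 MN·m/kg
  sample C: M = 14.0 MN·m/kg
Sample W ranks first.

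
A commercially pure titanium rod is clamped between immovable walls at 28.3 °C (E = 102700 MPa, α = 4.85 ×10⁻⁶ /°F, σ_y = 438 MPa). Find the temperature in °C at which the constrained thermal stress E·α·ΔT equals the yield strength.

E = 102700 MPa = 102.7 GPa.
α = 4.85×10⁻⁶/°F × 9/5 = 8.73×10⁻⁶/K.
E·α·ΔT = 438.0 MPa ⇒ ΔT = 438.0 / (102.7×10³ × 8.73×10⁻⁶) = 488.5 K.
T = 28.3 + 488.5 = 516.8 °C.

517 °C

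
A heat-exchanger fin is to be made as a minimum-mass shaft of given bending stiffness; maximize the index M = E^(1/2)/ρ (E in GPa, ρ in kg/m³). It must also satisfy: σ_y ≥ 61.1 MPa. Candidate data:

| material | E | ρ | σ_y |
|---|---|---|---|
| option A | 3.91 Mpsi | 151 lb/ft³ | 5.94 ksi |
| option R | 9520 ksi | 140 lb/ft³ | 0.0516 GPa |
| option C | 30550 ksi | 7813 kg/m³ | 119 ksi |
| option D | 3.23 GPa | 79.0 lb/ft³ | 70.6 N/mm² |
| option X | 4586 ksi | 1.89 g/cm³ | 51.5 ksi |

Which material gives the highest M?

Screen on constraints: σ_y ≥ 61.1 MPa. Survivors: option C, option D, option X.
After converting to SI:
  option C: E = 210.6 GPa, ρ = 7813 kg/m³
  option D: E = 3.230 GPa, ρ = 1265 kg/m³
  option X: E = 31.62 GPa, ρ = 1890 kg/m³
  option X: M = 2.98×10⁻³
  option C: M = 1.86×10⁻³
  option D: M = 1.42×10⁻³
Highest index: option X.

option X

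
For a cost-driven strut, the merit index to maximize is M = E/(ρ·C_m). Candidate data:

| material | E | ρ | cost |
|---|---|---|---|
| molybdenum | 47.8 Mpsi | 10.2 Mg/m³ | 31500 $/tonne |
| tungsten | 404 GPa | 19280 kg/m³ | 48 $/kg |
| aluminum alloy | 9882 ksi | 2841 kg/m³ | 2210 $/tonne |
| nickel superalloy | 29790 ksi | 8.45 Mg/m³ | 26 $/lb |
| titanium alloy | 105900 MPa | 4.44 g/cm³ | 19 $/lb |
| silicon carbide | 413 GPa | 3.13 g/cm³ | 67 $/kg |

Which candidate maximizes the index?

Normalizing units and computing the index:
  molybdenum: E = 329.6 GPa, ρ = 10200 kg/m³, cost = 31.50 $/kg
  tungsten: E = 404.0 GPa, ρ = 19280 kg/m³, cost = 48.00 $/kg
  aluminum alloy: E = 68.13 GPa, ρ = 2841 kg/m³, cost = 2.210 $/kg
  nickel superalloy: E = 205.4 GPa, ρ = 8450 kg/m³, cost = 57.32 $/kg
  titanium alloy: E = 105.9 GPa, ρ = 4440 kg/m³, cost = 41.89 $/kg
  silicon carbide: E = 413.0 GPa, ρ = 3130 kg/m³, cost = 67.00 $/kg
  aluminum alloy: M = 10.9 MN·m per $
  silicon carbide: M = 1.97 MN·m per $
  molybdenum: M = 1.03 MN·m per $
  titanium alloy: M = 0.569 MN·m per $
  tungsten: M = 0.437 MN·m per $
  nickel superalloy: M = 0.424 MN·m per $
Aluminum alloy has the largest M.

aluminum alloy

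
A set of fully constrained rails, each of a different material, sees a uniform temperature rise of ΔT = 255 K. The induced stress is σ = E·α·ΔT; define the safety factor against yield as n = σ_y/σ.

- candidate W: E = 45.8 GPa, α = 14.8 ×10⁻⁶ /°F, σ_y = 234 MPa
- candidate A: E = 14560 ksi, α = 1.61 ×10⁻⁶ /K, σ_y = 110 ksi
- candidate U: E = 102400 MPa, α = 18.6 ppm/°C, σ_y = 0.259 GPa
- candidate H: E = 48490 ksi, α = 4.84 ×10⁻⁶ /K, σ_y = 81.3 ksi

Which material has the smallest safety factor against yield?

candidate U

In consistent units (E in GPa, α in ×10⁻⁶/K, σ_y in MPa):
  candidate W: E = 45.80, α = 26.6, σ_y = 234.0 → σ = 311 MPa, n = 0.752
  candidate A: E = 100.4, α = 1.61, σ_y = 758.4 → σ = 41.2 MPa, n = 18.4
  candidate U: E = 102.4, α = 18.6, σ_y = 259.0 → σ = 486 MPa, n = 0.533
  candidate H: E = 334.3, α = 4.84, σ_y = 560.5 → σ = 413 MPa, n = 1.36
The minimum is candidate U at n = 0.533.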